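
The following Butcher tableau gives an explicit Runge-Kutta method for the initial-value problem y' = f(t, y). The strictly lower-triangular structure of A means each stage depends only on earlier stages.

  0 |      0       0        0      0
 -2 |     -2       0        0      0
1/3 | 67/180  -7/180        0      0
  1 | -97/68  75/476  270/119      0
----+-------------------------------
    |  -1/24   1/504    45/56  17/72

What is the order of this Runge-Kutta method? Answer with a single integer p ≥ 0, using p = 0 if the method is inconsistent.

4

b = (-1/24, 1/504, 45/56, 17/72)
c = (0, -2, 1/3, 1)
Ac = (0, 0, 7/90, 15/34)
Σ b_i: (-1/24)·1 + 1/504·1 + 45/56·1 + 17/72·1 = 1 ✓
b·c: 1/504·(-2) + 45/56·1/3 + 17/72·1 = 1/2 ✓
b·c²: 1/504·4 + 45/56·1/9 + 17/72·1 = 1/3 ✓
b·Ac: 45/56·7/90 + 17/72·15/34 = 1/6 ✓
b·c³: 1/504·(-8) + 45/56·1/27 + 17/72·1 = 1/4 ✓
b·(c∘Ac): 45/56·7/270 + 17/72·15/34 = 1/8 ✓
b·Ac²: 45/56·(-7/45) + 17/72·15/17 = 1/12 ✓
b·A²c: 17/72·3/17 = 1/24 ✓; 4 stages ⇒ order 4.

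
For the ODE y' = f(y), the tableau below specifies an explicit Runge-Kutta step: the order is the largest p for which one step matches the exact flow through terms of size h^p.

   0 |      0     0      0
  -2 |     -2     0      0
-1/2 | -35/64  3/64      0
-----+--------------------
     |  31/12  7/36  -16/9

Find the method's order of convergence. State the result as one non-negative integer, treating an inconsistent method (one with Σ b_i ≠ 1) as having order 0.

b = (31/12, 7/36, -16/9)
c = (0, -2, -1/2)
Ac = (0, 0, -3/32)
Σ b_i: 31/12·1 + 7/36·1 + (-16/9)·1 = 1 ✓
b·c: 7/36·(-2) + (-16/9)·(-1/2) = 1/2 ✓
b·c²: 7/36·4 + (-16/9)·1/4 = 1/3 ✓
b·Ac: (-16/9)·(-3/32) = 1/6 ✓; 3 stages ⇒ order 3.

3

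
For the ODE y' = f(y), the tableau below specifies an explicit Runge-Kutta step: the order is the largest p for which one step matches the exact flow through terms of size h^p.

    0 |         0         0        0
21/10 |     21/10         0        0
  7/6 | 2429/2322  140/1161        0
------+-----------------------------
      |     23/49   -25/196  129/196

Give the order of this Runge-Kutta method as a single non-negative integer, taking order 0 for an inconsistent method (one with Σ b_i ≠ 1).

3

b = (23/49, -25/196, 129/196)
c = (0, 21/10, 7/6)
Ac = (0, 0, 98/387)
Σ b_i: 23/49·1 + (-25/196)·1 + 129/196·1 = 1 ✓
b·c: (-25/196)·21/10 + 129/196·7/6 = 1/2 ✓
b·c²: (-25/196)·441/100 + 129/196·49/36 = 1/3 ✓
b·Ac: 129/196·98/387 = 1/6 ✓; 3 stages ⇒ order 3.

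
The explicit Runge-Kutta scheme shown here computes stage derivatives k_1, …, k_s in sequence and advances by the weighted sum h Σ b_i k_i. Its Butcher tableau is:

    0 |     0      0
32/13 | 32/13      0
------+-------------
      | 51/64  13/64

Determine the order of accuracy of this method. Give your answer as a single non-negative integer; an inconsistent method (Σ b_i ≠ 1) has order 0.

b = (51/64, 13/64)
c = (0, 32/13)
Σ b_i: 51/64·1 + 13/64·1 = 1 ✓
b·c: 13/64·32/13 = 1/2 ✓; 2 stages ⇒ order 2.

2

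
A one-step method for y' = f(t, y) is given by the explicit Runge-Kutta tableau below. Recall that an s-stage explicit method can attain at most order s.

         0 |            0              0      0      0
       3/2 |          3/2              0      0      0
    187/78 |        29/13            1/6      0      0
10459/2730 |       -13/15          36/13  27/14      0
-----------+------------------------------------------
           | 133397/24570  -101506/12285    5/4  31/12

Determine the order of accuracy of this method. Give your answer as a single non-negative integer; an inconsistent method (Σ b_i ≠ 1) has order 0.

2

b = (133397/24570, -101506/12285, 5/4, 31/12)
c = (0, 3/2, 187/78, 10459/2730)
Ac = (0, 0, 1/4, 3195/364)
Σ b_i: 133397/24570·1 + (-101506/12285)·1 + 5/4·1 + 31/12·1 = 1 ✓
b·c: (-101506/12285)·3/2 + 5/4·187/78 + 31/12·10459/2730 = 1/2 ✓
b·c²: (-101506/12285)·9/4 + 5/4·34969/6084 + 31/12·109390681/7452900 = 1185499103/44717400 ≠ 1/3 ⇒ order 2.
b·Ac: 5/4·1/4 + 31/12·3195/364 = 16735/728 ≠ 1/6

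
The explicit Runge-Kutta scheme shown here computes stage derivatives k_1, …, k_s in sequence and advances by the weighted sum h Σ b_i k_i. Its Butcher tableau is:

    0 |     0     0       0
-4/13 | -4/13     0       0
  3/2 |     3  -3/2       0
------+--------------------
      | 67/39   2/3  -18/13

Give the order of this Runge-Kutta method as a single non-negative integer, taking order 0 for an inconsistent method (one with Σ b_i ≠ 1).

b = (67/39, 2/3, -18/13)
c = (0, -4/13, 3/2)
Ac = (0, 0, 6/13)
Σ b_i: 67/39·1 + 2/3·1 + (-18/13)·1 = 1 ✓
b·c: 2/3·(-4/13) + (-18/13)·3/2 = -89/39 ≠ 1/2 ⇒ order 1.

1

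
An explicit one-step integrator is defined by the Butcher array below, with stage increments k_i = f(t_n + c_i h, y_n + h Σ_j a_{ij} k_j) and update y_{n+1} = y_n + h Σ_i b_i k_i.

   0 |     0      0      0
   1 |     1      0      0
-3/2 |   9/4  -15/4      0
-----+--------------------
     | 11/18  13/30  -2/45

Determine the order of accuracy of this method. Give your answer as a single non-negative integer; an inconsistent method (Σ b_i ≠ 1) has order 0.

b = (11/18, 13/30, -2/45)
c = (0, 1, -3/2)
Ac = (0, 0, -15/4)
Σ b_i: 11/18·1 + 13/30·1 + (-2/45)·1 = 1 ✓
b·c: 13/30·1 + (-2/45)·(-3/2) = 1/2 ✓
b·c²: 13/30·1 + (-2/45)·9/4 = 1/3 ✓
b·Ac: (-2/45)·(-15/4) = 1/6 ✓; 3 stages ⇒ order 3.

3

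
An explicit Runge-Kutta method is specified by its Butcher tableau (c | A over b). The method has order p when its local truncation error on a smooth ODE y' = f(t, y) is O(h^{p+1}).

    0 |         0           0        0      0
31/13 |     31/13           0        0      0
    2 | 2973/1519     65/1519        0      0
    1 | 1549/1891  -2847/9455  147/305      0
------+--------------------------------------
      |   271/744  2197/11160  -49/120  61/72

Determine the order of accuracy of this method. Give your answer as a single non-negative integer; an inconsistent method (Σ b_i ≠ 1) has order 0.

4

b = (271/744, 2197/11160, -49/120, 61/72)
c = (0, 31/13, 2, 1)
Ac = (0, 0, 5/49, 15/61)
Σ b_i: 271/744·1 + 2197/11160·1 + (-49/120)·1 + 61/72·1 = 1 ✓
b·c: 2197/11160·31/13 + (-49/120)·2 + 61/72·1 = 1/2 ✓
b·c²: 2197/11160·961/169 + (-49/120)·4 + 61/72·1 = 1/3 ✓
b·Ac: (-49/120)·5/49 + 61/72·15/61 = 1/6 ✓
b·c³: 2197/11160·29791/2197 + (-49/120)·8 + 61/72·1 = 1/4 ✓
b·(c∘Ac): (-49/120)·10/49 + 61/72·15/61 = 1/8 ✓
b·Ac²: (-49/120)·155/637 + 61/72·171/793 = 1/12 ✓
b·A²c: 61/72·3/61 = 1/24 ✓; 4 stages ⇒ order 4.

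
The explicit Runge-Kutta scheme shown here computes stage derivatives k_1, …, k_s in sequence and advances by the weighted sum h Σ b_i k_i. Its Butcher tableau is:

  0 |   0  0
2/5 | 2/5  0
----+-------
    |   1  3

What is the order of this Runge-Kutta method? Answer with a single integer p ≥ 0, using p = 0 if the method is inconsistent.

b = (1, 3)
c = (0, 2/5)
Σ b_i: 1·1 + 3·1 = 4 ≠ 1 ⇒ order 0.

0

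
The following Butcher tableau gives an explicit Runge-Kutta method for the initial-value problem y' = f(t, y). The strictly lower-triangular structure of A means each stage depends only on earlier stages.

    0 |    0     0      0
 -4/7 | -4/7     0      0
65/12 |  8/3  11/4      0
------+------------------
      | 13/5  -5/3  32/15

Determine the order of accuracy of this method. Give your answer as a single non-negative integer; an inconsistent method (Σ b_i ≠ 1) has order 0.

b = (13/5, -5/3, 32/15)
c = (0, -4/7, 65/12)
Ac = (0, 0, -11/7)
Σ b_i: 13/5·1 + (-5/3)·1 + 32/15·1 = 46/15 ≠ 1 ⇒ order 0.

0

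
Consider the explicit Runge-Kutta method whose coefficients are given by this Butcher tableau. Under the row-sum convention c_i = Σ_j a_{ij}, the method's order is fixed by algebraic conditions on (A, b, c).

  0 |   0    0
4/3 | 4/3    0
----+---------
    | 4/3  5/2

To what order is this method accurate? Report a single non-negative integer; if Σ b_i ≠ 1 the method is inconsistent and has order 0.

0

b = (4/3, 5/2)
c = (0, 4/3)
Σ b_i: 4/3·1 + 5/2·1 = 23/6 ≠ 1 ⇒ order 0.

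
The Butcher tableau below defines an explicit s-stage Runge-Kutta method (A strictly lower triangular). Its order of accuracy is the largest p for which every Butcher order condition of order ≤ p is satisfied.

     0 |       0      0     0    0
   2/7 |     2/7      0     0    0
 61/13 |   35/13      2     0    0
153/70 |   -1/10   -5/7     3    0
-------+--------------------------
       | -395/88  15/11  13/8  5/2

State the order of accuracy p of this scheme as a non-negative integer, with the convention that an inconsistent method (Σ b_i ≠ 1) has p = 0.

1

b = (-395/88, 15/11, 13/8, 5/2)
c = (0, 2/7, 61/13, 153/70)
Ac = (0, 0, 4/7, 8837/637)
Σ b_i: (-395/88)·1 + 15/11·1 + 13/8·1 + 5/2·1 = 1 ✓
b·c: 15/11·2/7 + 13/8·61/13 + 5/2·153/70 = 8303/616 ≠ 1/2 ⇒ order 1.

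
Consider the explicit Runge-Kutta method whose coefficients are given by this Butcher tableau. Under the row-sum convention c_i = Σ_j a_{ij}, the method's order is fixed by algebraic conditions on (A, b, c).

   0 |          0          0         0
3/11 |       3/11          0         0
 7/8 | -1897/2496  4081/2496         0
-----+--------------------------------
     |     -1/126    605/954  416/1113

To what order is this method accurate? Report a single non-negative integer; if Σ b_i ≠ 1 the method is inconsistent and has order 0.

b = (-1/126, 605/954, 416/1113)
c = (0, 3/11, 7/8)
Ac = (0, 0, 371/832)
Σ b_i: (-1/126)·1 + 605/954·1 + 416/1113·1 = 1 ✓
b·c: 605/954·3/11 + 416/1113·7/8 = 1/2 ✓
b·c²: 605/954·9/121 + 416/1113·49/64 = 1/3 ✓
b·Ac: 416/1113·371/832 = 1/6 ✓; 3 stages ⇒ order 3.

3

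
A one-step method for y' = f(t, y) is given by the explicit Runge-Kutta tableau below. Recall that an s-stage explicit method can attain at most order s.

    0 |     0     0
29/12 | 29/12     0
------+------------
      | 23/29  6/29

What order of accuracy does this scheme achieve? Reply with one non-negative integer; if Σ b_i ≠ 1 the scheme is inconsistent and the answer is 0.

b = (23/29, 6/29)
c = (0, 29/12)
Σ b_i: 23/29·1 + 6/29·1 = 1 ✓
b·c: 6/29·29/12 = 1/2 ✓; 2 stages ⇒ order 2.

2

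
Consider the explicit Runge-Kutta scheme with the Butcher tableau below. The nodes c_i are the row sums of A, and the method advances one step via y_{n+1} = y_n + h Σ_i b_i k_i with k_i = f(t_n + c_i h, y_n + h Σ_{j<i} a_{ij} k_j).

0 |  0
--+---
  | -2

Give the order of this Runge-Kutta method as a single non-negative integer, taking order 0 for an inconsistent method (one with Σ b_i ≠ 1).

0

b = (-2)
c = (0)
Σ b_i: (-2)·1 = -2 ≠ 1 ⇒ order 0.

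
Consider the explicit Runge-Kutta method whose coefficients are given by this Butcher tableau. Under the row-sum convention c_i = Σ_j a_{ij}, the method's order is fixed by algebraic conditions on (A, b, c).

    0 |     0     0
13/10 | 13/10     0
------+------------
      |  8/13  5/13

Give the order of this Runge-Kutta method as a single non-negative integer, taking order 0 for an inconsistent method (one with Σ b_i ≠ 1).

b = (8/13, 5/13)
c = (0, 13/10)
Σ b_i: 8/13·1 + 5/13·1 = 1 ✓
b·c: 5/13·13/10 = 1/2 ✓; 2 stages ⇒ order 2.

2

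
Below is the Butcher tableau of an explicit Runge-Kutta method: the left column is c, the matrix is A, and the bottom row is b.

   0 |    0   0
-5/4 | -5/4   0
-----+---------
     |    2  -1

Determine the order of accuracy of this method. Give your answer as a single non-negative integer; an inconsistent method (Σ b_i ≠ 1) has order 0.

1

b = (2, -1)
c = (0, -5/4)
Σ b_i: 2·1 + (-1)·1 = 1 ✓
b·c: (-1)·(-5/4) = 5/4 ≠ 1/2 ⇒ order 1.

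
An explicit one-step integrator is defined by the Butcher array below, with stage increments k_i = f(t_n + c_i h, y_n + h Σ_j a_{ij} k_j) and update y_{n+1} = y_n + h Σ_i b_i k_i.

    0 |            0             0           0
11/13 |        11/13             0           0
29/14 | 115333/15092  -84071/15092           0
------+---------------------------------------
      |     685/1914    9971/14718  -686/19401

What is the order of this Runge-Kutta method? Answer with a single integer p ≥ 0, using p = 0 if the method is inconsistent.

3

b = (685/1914, 9971/14718, -686/19401)
c = (0, 11/13, 29/14)
Ac = (0, 0, -6467/1372)
Σ b_i: 685/1914·1 + 9971/14718·1 + (-686/19401)·1 = 1 ✓
b·c: 9971/14718·11/13 + (-686/19401)·29/14 = 1/2 ✓
b·c²: 9971/14718·121/169 + (-686/19401)·841/196 = 1/3 ✓
b·Ac: (-686/19401)·(-6467/1372) = 1/6 ✓; 3 stages ⇒ order 3.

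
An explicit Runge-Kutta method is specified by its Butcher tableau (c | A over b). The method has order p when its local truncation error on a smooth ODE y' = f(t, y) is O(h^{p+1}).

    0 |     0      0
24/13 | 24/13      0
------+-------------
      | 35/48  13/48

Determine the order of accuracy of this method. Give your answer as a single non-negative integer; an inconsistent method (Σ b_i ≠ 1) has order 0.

2

b = (35/48, 13/48)
c = (0, 24/13)
Σ b_i: 35/48·1 + 13/48·1 = 1 ✓
b·c: 13/48·24/13 = 1/2 ✓; 2 stages ⇒ order 2.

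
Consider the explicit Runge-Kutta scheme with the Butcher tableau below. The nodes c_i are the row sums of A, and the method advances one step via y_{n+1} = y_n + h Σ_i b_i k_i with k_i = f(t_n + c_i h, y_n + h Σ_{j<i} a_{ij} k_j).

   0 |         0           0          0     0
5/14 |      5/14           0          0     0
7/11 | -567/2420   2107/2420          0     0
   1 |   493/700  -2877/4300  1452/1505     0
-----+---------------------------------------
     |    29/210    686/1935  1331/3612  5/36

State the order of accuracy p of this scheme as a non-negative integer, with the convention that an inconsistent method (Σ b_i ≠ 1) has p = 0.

4

b = (29/210, 686/1935, 1331/3612, 5/36)
c = (0, 5/14, 7/11, 1)
Ac = (0, 0, 301/968, 3/8)
Σ b_i: 29/210·1 + 686/1935·1 + 1331/3612·1 + 5/36·1 = 1 ✓
b·c: 686/1935·5/14 + 1331/3612·7/11 + 5/36·1 = 1/2 ✓
b·c²: 686/1935·25/196 + 1331/3612·49/121 + 5/36·1 = 1/3 ✓
b·Ac: 1331/3612·301/968 + 5/36·3/8 = 1/6 ✓
b·c³: 686/1935·125/2744 + 1331/3612·343/1331 + 5/36·1 = 1/4 ✓
b·(c∘Ac): 1331/3612·2107/10648 + 5/36·3/8 = 1/8 ✓
b·Ac²: 1331/3612·215/1936 + 5/36·171/560 = 1/12 ✓
b·A²c: 5/36·3/10 = 1/24 ✓; 4 stages ⇒ order 4.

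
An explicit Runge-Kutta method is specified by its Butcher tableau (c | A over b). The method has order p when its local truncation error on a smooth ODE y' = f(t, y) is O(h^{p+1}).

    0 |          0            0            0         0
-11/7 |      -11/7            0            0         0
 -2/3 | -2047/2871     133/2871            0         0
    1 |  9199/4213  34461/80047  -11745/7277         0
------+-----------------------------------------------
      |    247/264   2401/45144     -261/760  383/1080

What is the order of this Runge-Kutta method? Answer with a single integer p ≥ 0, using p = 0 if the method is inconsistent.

4

b = (247/264, 2401/45144, -261/760, 383/1080)
c = (0, -11/7, -2/3, 1)
Ac = (0, 0, -19/261, 153/383)
Σ b_i: 247/264·1 + 2401/45144·1 + (-261/760)·1 + 383/1080·1 = 1 ✓
b·c: 2401/45144·(-11/7) + (-261/760)·(-2/3) + 383/1080·1 = 1/2 ✓
b·c²: 2401/45144·121/49 + (-261/760)·4/9 + 383/1080·1 = 1/3 ✓
b·Ac: (-261/760)·(-19/261) + 383/1080·153/383 = 1/6 ✓
b·c³: 2401/45144·(-1331/343) + (-261/760)·(-8/27) + 383/1080·1 = 1/4 ✓
b·(c∘Ac): (-261/760)·38/783 + 383/1080·153/383 = 1/8 ✓
b·Ac²: (-261/760)·209/1827 + 383/1080·927/2681 = 1/12 ✓
b·A²c: 383/1080·45/383 = 1/24 ✓; 4 stages ⇒ order 4.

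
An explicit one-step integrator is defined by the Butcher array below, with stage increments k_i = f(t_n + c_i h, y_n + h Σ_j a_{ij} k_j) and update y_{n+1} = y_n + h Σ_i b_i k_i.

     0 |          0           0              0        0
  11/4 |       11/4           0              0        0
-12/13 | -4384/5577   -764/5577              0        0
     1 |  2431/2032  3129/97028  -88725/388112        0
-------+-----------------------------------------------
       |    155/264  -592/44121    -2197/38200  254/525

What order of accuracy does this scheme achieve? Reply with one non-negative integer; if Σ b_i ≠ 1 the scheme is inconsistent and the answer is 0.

4

b = (155/264, -592/44121, -2197/38200, 254/525)
c = (0, 11/4, -12/13, 1)
Ac = (0, 0, -191/507, 609/2032)
Σ b_i: 155/264·1 + (-592/44121)·1 + (-2197/38200)·1 + 254/525·1 = 1 ✓
b·c: (-592/44121)·11/4 + (-2197/38200)·(-12/13) + 254/525·1 = 1/2 ✓
b·c²: (-592/44121)·121/16 + (-2197/38200)·144/169 + 254/525·1 = 1/3 ✓
b·Ac: (-2197/38200)·(-191/507) + 254/525·609/2032 = 1/6 ✓
b·c³: (-592/44121)·1331/64 + (-2197/38200)·(-1728/2197) + 254/525·1 = 1/4 ✓
b·(c∘Ac): (-2197/38200)·764/2197 + 254/525·609/2032 = 1/8 ✓
b·Ac²: (-2197/38200)·(-2101/2028) + 254/525·399/8128 = 1/12 ✓
b·A²c: 254/525·175/2032 = 1/24 ✓; 4 stages ⇒ order 4.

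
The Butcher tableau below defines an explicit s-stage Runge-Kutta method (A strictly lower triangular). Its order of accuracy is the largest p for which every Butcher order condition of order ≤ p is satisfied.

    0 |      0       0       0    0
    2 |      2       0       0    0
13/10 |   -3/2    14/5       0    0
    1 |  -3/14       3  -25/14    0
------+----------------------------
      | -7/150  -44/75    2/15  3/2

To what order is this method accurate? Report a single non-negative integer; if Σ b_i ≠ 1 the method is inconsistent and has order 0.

2

b = (-7/150, -44/75, 2/15, 3/2)
c = (0, 2, 13/10, 1)
Ac = (0, 0, 28/5, 103/28)
Σ b_i: (-7/150)·1 + (-44/75)·1 + 2/15·1 + 3/2·1 = 1 ✓
b·c: (-44/75)·2 + 2/15·13/10 + 3/2·1 = 1/2 ✓
b·c²: (-44/75)·4 + 2/15·169/100 + 3/2·1 = -233/375 ≠ 1/3 ⇒ order 2.
b·Ac: 2/15·28/5 + 3/2·103/28 = 26311/4200 ≠ 1/6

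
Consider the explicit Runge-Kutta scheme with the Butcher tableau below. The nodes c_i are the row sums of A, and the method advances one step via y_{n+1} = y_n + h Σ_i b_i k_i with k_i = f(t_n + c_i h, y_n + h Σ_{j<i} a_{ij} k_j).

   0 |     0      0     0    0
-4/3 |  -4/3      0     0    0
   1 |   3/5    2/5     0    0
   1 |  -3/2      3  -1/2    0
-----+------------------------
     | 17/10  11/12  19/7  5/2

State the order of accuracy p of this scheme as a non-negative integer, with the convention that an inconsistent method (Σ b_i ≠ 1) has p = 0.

0

b = (17/10, 11/12, 19/7, 5/2)
c = (0, -4/3, 1, 1)
Ac = (0, 0, -8/15, -9/2)
Σ b_i: 17/10·1 + 11/12·1 + 19/7·1 + 5/2·1 = 3289/420 ≠ 1 ⇒ order 0.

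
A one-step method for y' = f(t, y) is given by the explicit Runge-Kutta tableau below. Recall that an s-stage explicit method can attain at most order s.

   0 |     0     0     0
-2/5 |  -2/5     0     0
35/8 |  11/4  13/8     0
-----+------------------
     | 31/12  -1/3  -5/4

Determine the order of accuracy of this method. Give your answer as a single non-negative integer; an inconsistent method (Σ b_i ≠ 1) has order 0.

1

b = (31/12, -1/3, -5/4)
c = (0, -2/5, 35/8)
Ac = (0, 0, -13/20)
Σ b_i: 31/12·1 + (-1/3)·1 + (-5/4)·1 = 1 ✓
b·c: (-1/3)·(-2/5) + (-5/4)·35/8 = -2561/480 ≠ 1/2 ⇒ order 1.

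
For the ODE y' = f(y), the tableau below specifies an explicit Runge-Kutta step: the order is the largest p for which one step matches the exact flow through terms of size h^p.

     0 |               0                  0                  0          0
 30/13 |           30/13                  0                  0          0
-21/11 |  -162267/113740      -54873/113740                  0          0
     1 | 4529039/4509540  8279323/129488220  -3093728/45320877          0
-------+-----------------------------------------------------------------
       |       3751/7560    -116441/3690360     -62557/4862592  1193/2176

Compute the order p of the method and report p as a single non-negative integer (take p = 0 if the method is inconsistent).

4

b = (3751/7560, -116441/3690360, -62557/4862592, 1193/2176)
c = (0, 30/13, -21/11, 1)
Ac = (0, 0, -12663/11374, 663/2386)
Σ b_i: 3751/7560·1 + (-116441/3690360)·1 + (-62557/4862592)·1 + 1193/2176·1 = 1 ✓
b·c: (-116441/3690360)·30/13 + (-62557/4862592)·(-21/11) + 1193/2176·1 = 1/2 ✓
b·c²: (-116441/3690360)·900/169 + (-62557/4862592)·441/121 + 1193/2176·1 = 1/3 ✓
b·Ac: (-62557/4862592)·(-12663/11374) + 1193/2176·663/2386 = 1/6 ✓
b·c³: (-116441/3690360)·27000/2197 + (-62557/4862592)·(-9261/1331) + 1193/2176·1 = 1/4 ✓
b·(c∘Ac): (-62557/4862592)·265923/125114 + 1193/2176·663/2386 = 1/8 ✓
b·Ac²: (-62557/4862592)·(-189945/73931) + 1193/2176·4267/46527 = 1/12 ✓
b·A²c: 1193/2176·272/3579 = 1/24 ✓; 4 stages ⇒ order 4.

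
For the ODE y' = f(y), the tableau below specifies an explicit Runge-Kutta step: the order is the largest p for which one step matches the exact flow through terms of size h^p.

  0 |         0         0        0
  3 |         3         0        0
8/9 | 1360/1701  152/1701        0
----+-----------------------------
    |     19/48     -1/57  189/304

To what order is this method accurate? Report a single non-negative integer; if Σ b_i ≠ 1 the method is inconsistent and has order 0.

b = (19/48, -1/57, 189/304)
c = (0, 3, 8/9)
Ac = (0, 0, 152/567)
Σ b_i: 19/48·1 + (-1/57)·1 + 189/304·1 = 1 ✓
b·c: (-1/57)·3 + 189/304·8/9 = 1/2 ✓
b·c²: (-1/57)·9 + 189/304·64/81 = 1/3 ✓
b·Ac: 189/304·152/567 = 1/6 ✓; 3 stages ⇒ order 3.

3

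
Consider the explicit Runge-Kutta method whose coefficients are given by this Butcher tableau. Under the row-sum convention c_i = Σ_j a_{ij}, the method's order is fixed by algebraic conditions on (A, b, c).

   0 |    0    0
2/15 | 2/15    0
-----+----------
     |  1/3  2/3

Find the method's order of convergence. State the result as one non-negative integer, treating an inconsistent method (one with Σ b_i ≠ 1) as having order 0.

1

b = (1/3, 2/3)
c = (0, 2/15)
Σ b_i: 1/3·1 + 2/3·1 = 1 ✓
b·c: 2/3·2/15 = 4/45 ≠ 1/2 ⇒ order 1.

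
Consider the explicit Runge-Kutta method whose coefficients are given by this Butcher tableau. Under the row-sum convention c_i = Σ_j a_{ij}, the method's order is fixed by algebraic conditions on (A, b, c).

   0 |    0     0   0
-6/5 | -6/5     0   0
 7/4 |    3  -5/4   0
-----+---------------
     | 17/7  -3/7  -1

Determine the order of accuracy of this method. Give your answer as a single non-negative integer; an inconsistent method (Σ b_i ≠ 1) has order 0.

1

b = (17/7, -3/7, -1)
c = (0, -6/5, 7/4)
Ac = (0, 0, 3/2)
Σ b_i: 17/7·1 + (-3/7)·1 + (-1)·1 = 1 ✓
b·c: (-3/7)·(-6/5) + (-1)·7/4 = -173/140 ≠ 1/2 ⇒ order 1.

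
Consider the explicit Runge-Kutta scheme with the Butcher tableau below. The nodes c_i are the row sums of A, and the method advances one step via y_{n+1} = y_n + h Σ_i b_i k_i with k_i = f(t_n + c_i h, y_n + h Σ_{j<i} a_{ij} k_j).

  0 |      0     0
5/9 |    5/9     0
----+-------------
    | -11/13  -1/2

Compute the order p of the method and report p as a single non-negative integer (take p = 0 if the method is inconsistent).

0

b = (-11/13, -1/2)
c = (0, 5/9)
Σ b_i: (-11/13)·1 + (-1/2)·1 = -35/26 ≠ 1 ⇒ order 0.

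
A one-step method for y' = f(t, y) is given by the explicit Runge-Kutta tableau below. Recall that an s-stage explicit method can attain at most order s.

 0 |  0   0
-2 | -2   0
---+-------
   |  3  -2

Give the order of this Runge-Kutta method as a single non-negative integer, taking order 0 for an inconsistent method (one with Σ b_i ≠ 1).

1

b = (3, -2)
c = (0, -2)
Σ b_i: 3·1 + (-2)·1 = 1 ✓
b·c: (-2)·(-2) = 4 ≠ 1/2 ⇒ order 1.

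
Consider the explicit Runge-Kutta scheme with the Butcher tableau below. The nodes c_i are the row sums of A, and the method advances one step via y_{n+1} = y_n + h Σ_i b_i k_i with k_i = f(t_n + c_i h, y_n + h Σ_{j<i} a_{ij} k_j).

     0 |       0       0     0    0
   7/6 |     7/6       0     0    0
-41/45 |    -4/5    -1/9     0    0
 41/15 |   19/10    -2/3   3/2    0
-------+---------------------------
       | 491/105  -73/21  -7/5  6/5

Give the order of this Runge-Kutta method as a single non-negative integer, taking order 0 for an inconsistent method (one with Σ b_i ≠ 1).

b = (491/105, -73/21, -7/5, 6/5)
c = (0, 7/6, -41/45, 41/15)
Ac = (0, 0, -7/54, -193/90)
Σ b_i: 491/105·1 + (-73/21)·1 + (-7/5)·1 + 6/5·1 = 1 ✓
b·c: (-73/21)·7/6 + (-7/5)·(-41/45) + 6/5·41/15 = 1/2 ✓
b·c²: (-73/21)·49/36 + (-7/5)·1681/2025 + 6/5·1681/225 = 124403/40500 ≠ 1/3 ⇒ order 2.
b·Ac: (-7/5)·(-7/54) + 6/5·(-193/90) = -3229/1350 ≠ 1/6

2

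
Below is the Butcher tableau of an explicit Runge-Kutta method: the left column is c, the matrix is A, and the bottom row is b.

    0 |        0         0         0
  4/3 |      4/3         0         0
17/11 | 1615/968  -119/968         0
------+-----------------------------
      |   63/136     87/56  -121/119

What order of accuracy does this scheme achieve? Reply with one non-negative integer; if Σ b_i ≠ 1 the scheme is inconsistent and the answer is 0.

b = (63/136, 87/56, -121/119)
c = (0, 4/3, 17/11)
Ac = (0, 0, -119/726)
Σ b_i: 63/136·1 + 87/56·1 + (-121/119)·1 = 1 ✓
b·c: 87/56·4/3 + (-121/119)·17/11 = 1/2 ✓
b·c²: 87/56·16/9 + (-121/119)·289/121 = 1/3 ✓
b·Ac: (-121/119)·(-119/726) = 1/6 ✓; 3 stages ⇒ order 3.

3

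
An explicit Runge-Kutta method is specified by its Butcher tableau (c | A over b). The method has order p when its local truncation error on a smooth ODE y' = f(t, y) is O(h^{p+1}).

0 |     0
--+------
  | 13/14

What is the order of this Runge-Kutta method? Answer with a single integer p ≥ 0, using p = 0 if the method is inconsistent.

b = (13/14)
c = (0)
Σ b_i: 13/14·1 = 13/14 ≠ 1 ⇒ order 0.

0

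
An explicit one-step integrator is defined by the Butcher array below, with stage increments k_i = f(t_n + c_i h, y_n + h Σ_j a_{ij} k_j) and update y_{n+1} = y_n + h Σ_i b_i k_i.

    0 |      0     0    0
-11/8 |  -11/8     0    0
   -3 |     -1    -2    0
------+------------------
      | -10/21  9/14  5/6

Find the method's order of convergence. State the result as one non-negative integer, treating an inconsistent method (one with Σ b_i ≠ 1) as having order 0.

b = (-10/21, 9/14, 5/6)
c = (0, -11/8, -3)
Ac = (0, 0, 11/4)
Σ b_i: (-10/21)·1 + 9/14·1 + 5/6·1 = 1 ✓
b·c: 9/14·(-11/8) + 5/6·(-3) = -379/112 ≠ 1/2 ⇒ order 1.

1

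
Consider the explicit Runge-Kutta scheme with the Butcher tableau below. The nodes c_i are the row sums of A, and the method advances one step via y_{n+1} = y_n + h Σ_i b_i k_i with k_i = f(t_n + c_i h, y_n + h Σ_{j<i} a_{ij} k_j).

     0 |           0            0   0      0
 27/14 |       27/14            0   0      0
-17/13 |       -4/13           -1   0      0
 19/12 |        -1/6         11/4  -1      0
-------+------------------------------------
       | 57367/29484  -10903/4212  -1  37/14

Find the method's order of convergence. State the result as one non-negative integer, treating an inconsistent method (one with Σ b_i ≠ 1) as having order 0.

b = (57367/29484, -10903/4212, -1, 37/14)
c = (0, 27/14, -17/13, 19/12)
Ac = (0, 0, -27/14, 4813/728)
Σ b_i: 57367/29484·1 + (-10903/4212)·1 + (-1)·1 + 37/14·1 = 1 ✓
b·c: (-10903/4212)·27/14 + (-1)·(-17/13) + 37/14·19/12 = 1/2 ✓
b·c²: (-10903/4212)·729/196 + (-1)·289/169 + 37/14·361/144 = -11238755/2384928 ≠ 1/3 ⇒ order 2.
b·Ac: (-1)·(-27/14) + 37/14·4813/728 = 197737/10192 ≠ 1/6

2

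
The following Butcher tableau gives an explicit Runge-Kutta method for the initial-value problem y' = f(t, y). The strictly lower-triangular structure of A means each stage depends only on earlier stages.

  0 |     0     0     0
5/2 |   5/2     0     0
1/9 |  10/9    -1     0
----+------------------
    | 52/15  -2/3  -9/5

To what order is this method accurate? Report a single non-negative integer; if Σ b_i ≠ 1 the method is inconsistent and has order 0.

b = (52/15, -2/3, -9/5)
c = (0, 5/2, 1/9)
Ac = (0, 0, -5/2)
Σ b_i: 52/15·1 + (-2/3)·1 + (-9/5)·1 = 1 ✓
b·c: (-2/3)·5/2 + (-9/5)·1/9 = -28/15 ≠ 1/2 ⇒ order 1.

1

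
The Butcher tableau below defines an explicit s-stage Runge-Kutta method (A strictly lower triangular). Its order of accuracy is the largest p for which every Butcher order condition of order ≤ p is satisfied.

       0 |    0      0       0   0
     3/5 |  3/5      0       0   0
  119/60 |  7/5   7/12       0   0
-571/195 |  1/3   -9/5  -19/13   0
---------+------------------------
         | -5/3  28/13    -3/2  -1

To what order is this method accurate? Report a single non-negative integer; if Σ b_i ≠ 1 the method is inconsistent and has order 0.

b = (-5/3, 28/13, -3/2, -1)
c = (0, 3/5, 119/60, -571/195)
Ac = (0, 0, 7/20, -15517/3900)
Σ b_i: (-5/3)·1 + 28/13·1 + (-3/2)·1 + (-1)·1 = -157/78 ≠ 1 ⇒ order 0.

0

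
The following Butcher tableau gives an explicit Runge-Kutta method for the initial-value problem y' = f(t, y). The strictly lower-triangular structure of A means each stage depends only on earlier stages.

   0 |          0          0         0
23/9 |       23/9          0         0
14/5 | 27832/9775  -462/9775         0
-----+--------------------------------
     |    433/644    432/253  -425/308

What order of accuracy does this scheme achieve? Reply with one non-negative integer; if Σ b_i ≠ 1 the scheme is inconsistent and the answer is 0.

b = (433/644, 432/253, -425/308)
c = (0, 23/9, 14/5)
Ac = (0, 0, -154/1275)
Σ b_i: 433/644·1 + 432/253·1 + (-425/308)·1 = 1 ✓
b·c: 432/253·23/9 + (-425/308)·14/5 = 1/2 ✓
b·c²: 432/253·529/81 + (-425/308)·196/25 = 1/3 ✓
b·Ac: (-425/308)·(-154/1275) = 1/6 ✓; 3 stages ⇒ order 3.

3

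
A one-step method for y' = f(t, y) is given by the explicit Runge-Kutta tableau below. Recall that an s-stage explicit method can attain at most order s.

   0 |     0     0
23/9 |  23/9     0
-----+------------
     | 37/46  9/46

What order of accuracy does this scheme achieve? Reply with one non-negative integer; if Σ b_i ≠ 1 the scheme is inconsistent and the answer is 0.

2

b = (37/46, 9/46)
c = (0, 23/9)
Σ b_i: 37/46·1 + 9/46·1 = 1 ✓
b·c: 9/46·23/9 = 1/2 ✓; 2 stages ⇒ order 2.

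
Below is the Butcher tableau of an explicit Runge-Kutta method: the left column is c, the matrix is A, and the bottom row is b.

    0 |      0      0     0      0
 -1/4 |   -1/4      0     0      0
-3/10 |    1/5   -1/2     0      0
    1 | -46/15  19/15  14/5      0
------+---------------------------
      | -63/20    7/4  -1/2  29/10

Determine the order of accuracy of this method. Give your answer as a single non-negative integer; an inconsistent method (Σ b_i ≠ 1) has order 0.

b = (-63/20, 7/4, -1/2, 29/10)
c = (0, -1/4, -3/10, 1)
Ac = (0, 0, 1/8, -347/300)
Σ b_i: (-63/20)·1 + 7/4·1 + (-1/2)·1 + 29/10·1 = 1 ✓
b·c: 7/4·(-1/4) + (-1/2)·(-3/10) + 29/10·1 = 209/80 ≠ 1/2 ⇒ order 1.

1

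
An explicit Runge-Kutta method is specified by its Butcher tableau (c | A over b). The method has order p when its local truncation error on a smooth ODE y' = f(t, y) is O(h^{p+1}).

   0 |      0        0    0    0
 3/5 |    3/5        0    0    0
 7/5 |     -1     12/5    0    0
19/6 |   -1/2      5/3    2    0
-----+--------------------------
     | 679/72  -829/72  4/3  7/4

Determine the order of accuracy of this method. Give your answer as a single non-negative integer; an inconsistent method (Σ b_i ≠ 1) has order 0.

2

b = (679/72, -829/72, 4/3, 7/4)
c = (0, 3/5, 7/5, 19/6)
Ac = (0, 0, 36/25, 19/5)
Σ b_i: 679/72·1 + (-829/72)·1 + 4/3·1 + 7/4·1 = 1 ✓
b·c: (-829/72)·3/5 + 4/3·7/5 + 7/4·19/6 = 1/2 ✓
b·c²: (-829/72)·9/25 + 4/3·49/25 + 7/4·361/36 = 57661/3600 ≠ 1/3 ⇒ order 2.
b·Ac: 4/3·36/25 + 7/4·19/5 = 857/100 ≠ 1/6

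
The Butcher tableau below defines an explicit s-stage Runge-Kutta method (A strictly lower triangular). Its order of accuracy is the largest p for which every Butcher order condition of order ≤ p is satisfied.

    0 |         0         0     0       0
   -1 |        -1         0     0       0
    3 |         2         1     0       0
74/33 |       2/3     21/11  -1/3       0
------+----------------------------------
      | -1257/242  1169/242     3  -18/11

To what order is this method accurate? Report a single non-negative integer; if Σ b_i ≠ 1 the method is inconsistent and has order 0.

2

b = (-1257/242, 1169/242, 3, -18/11)
c = (0, -1, 3, 74/33)
Ac = (0, 0, -1, -32/11)
Σ b_i: (-1257/242)·1 + 1169/242·1 + 3·1 + (-18/11)·1 = 1 ✓
b·c: 1169/242·(-1) + 3·3 + (-18/11)·74/33 = 1/2 ✓
b·c²: 1169/242·1 + 3·9 + (-18/11)·5476/1089 = 62829/2662 ≠ 1/3 ⇒ order 2.
b·Ac: 3·(-1) + (-18/11)·(-32/11) = 213/121 ≠ 1/6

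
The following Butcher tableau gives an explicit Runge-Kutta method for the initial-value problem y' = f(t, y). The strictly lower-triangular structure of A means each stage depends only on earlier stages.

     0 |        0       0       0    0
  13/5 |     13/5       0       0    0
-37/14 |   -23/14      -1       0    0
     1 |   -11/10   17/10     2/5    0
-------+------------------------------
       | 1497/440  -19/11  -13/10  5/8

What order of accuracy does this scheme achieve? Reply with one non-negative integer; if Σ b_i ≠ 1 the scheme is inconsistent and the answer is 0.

1

b = (1497/440, -19/11, -13/10, 5/8)
c = (0, 13/5, -37/14, 1)
Ac = (0, 0, -13/5, 1177/350)
Σ b_i: 1497/440·1 + (-19/11)·1 + (-13/10)·1 + 5/8·1 = 1 ✓
b·c: (-19/11)·13/5 + (-13/10)·(-37/14) + 5/8·1 = -265/616 ≠ 1/2 ⇒ order 1.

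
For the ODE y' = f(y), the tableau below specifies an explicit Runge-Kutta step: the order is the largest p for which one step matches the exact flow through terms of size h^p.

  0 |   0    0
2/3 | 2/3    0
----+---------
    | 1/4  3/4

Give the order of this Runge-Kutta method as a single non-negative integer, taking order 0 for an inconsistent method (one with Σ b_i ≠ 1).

2

b = (1/4, 3/4)
c = (0, 2/3)
Σ b_i: 1/4·1 + 3/4·1 = 1 ✓
b·c: 3/4·2/3 = 1/2 ✓; 2 stages ⇒ order 2.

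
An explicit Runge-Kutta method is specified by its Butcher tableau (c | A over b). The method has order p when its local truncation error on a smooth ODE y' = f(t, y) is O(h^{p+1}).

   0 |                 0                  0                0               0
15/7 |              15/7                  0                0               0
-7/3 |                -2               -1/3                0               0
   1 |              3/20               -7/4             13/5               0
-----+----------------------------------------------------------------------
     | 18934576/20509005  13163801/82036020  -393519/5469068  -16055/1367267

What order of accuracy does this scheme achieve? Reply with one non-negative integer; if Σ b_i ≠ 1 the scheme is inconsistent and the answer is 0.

3

b = (18934576/20509005, 13163801/82036020, -393519/5469068, -16055/1367267)
c = (0, 15/7, -7/3, 1)
Ac = (0, 0, -5/7, -589/60)
Σ b_i: 18934576/20509005·1 + 13163801/82036020·1 + (-393519/5469068)·1 + (-16055/1367267)·1 = 1 ✓
b·c: 13163801/82036020·15/7 + (-393519/5469068)·(-7/3) + (-16055/1367267)·1 = 1/2 ✓
b·c²: 13163801/82036020·225/49 + (-393519/5469068)·49/9 + (-16055/1367267)·1 = 1/3 ✓
b·Ac: (-393519/5469068)·(-5/7) + (-16055/1367267)·(-589/60) = 1/6 ✓
b·c³: 13163801/82036020·3375/343 + (-393519/5469068)·(-343/27) + (-16055/1367267)·1 = 427457369/172275642 ≠ 1/4 ⇒ order 3.
b·(c∘Ac): (-393519/5469068)·5/3 + (-16055/1367267)·(-589/60) = -19079/4101801 ≠ 1/8
b·Ac²: (-393519/5469068)·(-75/49) + (-16055/1367267)·7711/1260 = 6593227/172275642 ≠ 1/12
b·A²c: (-16055/1367267)·(-13/7) = 208715/9570869 ≠ 1/24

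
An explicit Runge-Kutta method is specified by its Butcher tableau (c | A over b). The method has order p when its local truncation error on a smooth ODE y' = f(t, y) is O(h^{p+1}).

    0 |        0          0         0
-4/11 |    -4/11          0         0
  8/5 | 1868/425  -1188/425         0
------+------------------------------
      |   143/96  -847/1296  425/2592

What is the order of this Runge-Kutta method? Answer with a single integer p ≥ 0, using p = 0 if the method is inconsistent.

b = (143/96, -847/1296, 425/2592)
c = (0, -4/11, 8/5)
Ac = (0, 0, 432/425)
Σ b_i: 143/96·1 + (-847/1296)·1 + 425/2592·1 = 1 ✓
b·c: (-847/1296)·(-4/11) + 425/2592·8/5 = 1/2 ✓
b·c²: (-847/1296)·16/121 + 425/2592·64/25 = 1/3 ✓
b·Ac: 425/2592·432/425 = 1/6 ✓; 3 stages ⇒ order 3.

3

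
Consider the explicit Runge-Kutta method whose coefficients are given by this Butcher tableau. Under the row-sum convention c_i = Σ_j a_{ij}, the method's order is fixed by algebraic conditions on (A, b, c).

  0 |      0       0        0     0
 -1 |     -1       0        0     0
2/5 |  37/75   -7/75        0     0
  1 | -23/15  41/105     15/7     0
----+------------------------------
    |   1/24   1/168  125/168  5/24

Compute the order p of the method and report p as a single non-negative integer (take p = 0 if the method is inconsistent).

b = (1/24, 1/168, 125/168, 5/24)
c = (0, -1, 2/5, 1)
Ac = (0, 0, 7/75, 7/15)
Σ b_i: 1/24·1 + 1/168·1 + 125/168·1 + 5/24·1 = 1 ✓
b·c: 1/168·(-1) + 125/168·2/5 + 5/24·1 = 1/2 ✓
b·c²: 1/168·1 + 125/168·4/25 + 5/24·1 = 1/3 ✓
b·Ac: 125/168·7/75 + 5/24·7/15 = 1/6 ✓
b·c³: 1/168·(-1) + 125/168·8/125 + 5/24·1 = 1/4 ✓
b·(c∘Ac): 125/168·14/375 + 5/24·7/15 = 1/8 ✓
b·Ac²: 125/168·(-7/75) + 5/24·11/15 = 1/12 ✓
b·A²c: 5/24·1/5 = 1/24 ✓; 4 stages ⇒ order 4.

4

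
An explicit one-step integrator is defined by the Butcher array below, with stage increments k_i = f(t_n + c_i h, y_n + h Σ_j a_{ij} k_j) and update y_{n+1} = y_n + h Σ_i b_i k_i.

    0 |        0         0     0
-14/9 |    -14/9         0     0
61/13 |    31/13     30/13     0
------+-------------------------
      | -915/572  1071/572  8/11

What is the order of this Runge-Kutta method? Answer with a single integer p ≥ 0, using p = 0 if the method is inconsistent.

b = (-915/572, 1071/572, 8/11)
c = (0, -14/9, 61/13)
Ac = (0, 0, -140/39)
Σ b_i: (-915/572)·1 + 1071/572·1 + 8/11·1 = 1 ✓
b·c: 1071/572·(-14/9) + 8/11·61/13 = 1/2 ✓
b·c²: 1071/572·196/81 + 8/11·3721/169 = 343715/16731 ≠ 1/3 ⇒ order 2.
b·Ac: 8/11·(-140/39) = -1120/429 ≠ 1/6

2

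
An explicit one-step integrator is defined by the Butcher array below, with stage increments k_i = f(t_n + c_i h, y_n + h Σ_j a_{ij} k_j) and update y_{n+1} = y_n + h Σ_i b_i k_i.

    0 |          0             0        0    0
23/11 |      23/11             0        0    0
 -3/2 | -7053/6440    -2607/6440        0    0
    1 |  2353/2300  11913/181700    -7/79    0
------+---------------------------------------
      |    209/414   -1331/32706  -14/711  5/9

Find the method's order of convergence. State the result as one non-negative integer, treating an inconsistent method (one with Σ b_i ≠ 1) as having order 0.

4

b = (209/414, -1331/32706, -14/711, 5/9)
c = (0, 23/11, -3/2, 1)
Ac = (0, 0, -237/280, 27/100)
Σ b_i: 209/414·1 + (-1331/32706)·1 + (-14/711)·1 + 5/9·1 = 1 ✓
b·c: (-1331/32706)·23/11 + (-14/711)·(-3/2) + 5/9·1 = 1/2 ✓
b·c²: (-1331/32706)·529/121 + (-14/711)·9/4 + 5/9·1 = 1/3 ✓
b·Ac: (-14/711)·(-237/280) + 5/9·27/100 = 1/6 ✓
b·c³: (-1331/32706)·12167/1331 + (-14/711)·(-27/8) + 5/9·1 = 1/4 ✓
b·(c∘Ac): (-14/711)·711/560 + 5/9·27/100 = 1/8 ✓
b·Ac²: (-14/711)·(-5451/3080) + 5/9·24/275 = 1/12 ✓
b·A²c: 5/9·3/40 = 1/24 ✓; 4 stages ⇒ order 4.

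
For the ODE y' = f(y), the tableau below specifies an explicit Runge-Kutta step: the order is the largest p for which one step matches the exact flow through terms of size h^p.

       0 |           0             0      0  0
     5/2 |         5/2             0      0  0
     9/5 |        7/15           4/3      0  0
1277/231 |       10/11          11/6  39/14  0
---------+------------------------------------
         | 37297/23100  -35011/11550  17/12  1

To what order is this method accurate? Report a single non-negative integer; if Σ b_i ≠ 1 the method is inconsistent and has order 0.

b = (37297/23100, -35011/11550, 17/12, 1)
c = (0, 5/2, 9/5, 1277/231)
Ac = (0, 0, 10/3, 4031/420)
Σ b_i: 37297/23100·1 + (-35011/11550)·1 + 17/12·1 + 1·1 = 1 ✓
b·c: (-35011/11550)·5/2 + 17/12·9/5 + 1·1277/231 = 1/2 ✓
b·c²: (-35011/11550)·25/4 + 17/12·81/25 + 1·1630729/53361 = 172942673/10672200 ≠ 1/3 ⇒ order 2.
b·Ac: 17/12·10/3 + 1·4031/420 = 18043/1260 ≠ 1/6

2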